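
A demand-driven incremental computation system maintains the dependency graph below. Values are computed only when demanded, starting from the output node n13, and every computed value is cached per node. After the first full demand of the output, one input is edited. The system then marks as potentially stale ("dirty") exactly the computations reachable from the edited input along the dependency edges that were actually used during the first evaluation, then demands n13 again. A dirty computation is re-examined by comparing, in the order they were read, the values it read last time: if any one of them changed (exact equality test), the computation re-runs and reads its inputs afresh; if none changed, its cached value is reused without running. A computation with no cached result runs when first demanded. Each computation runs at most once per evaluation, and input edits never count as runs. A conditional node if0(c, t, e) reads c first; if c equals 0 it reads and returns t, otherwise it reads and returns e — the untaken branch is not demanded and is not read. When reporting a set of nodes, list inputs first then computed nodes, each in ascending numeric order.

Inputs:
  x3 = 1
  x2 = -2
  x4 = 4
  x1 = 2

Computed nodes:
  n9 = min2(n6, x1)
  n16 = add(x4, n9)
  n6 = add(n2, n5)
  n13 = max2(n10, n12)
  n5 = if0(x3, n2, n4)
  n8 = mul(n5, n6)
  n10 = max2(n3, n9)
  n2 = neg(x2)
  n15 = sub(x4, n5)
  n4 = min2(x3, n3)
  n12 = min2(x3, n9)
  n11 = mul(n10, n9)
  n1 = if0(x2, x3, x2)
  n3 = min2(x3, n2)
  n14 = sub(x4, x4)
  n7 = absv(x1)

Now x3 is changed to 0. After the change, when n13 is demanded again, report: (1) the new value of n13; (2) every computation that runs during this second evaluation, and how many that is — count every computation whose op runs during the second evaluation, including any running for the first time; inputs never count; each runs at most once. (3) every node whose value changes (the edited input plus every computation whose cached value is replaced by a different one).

New value of n13: 2.
Computations that run: n3, n5, n6, n9, n10, n12, n13 — 7 in total.
Values that change: x3, n3, n5, n6, n12.
Key observation: a condition flipped, so demand moved to the other branch — n4 is never re-examined.

First evaluation (everything demanded from the output):
  n2 = neg(-2) = 2
  n3 = min2(1, 2) = 1
  n4 = min2(1, 1) = 1
  n5 = if0(x3=1 -> else branch n4) = 1
  n6 = add(2, 1) = 3
  n9 = min2(3, 2) = 2
  n10 = max2(1, 2) = 2
  n12 = min2(1, 2) = 1
  n13 = max2(2, 1) = 2

Propagation after the edit:
  n3: runs — x3 1->0; result 0.
  n4: marked dirty but never re-examined — demand shifted away from it.
  n5: runs — x3 1->0; result 2.
  n6: runs — n5 1->2; result 4.
  n9: runs — n6 3->4; result 2 (same value as before).
  n10: runs — n3 1->0; result 2 (same value as before).
  n12: runs — x3 1->0; result 0.
  n13: runs — n12 1->0; result 2 (same value as before).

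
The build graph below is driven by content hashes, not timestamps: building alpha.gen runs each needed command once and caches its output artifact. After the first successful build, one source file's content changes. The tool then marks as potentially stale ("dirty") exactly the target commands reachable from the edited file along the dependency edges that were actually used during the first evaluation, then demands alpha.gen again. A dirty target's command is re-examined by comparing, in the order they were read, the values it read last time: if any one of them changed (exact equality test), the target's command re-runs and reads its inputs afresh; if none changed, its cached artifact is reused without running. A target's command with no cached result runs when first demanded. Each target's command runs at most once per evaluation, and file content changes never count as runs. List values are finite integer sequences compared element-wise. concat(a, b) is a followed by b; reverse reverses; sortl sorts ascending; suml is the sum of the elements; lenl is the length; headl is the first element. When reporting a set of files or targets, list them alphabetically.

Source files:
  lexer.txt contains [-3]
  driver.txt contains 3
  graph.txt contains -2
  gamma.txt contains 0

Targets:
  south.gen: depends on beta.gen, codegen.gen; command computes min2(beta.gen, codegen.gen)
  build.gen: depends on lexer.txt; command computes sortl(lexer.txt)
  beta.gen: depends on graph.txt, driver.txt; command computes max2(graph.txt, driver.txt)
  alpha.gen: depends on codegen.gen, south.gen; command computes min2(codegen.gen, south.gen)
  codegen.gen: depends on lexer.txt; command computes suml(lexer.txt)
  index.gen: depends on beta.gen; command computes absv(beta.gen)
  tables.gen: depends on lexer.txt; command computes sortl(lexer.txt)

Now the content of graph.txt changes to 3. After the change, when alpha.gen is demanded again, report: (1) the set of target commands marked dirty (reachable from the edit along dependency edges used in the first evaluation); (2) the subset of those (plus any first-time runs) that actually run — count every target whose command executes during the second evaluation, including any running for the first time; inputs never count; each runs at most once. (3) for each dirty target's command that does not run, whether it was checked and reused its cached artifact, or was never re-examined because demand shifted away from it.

Initial pass — values computed on the first demand:
  beta.gen = max2(-2, 3) = 3
  codegen.gen = suml([-3]) = -3
  south.gen = min2(3, -3) = -3
  alpha.gen = min2(-3, -3) = -3

Second demand — change propagation:
  beta.gen: re-runs because graph.txt -2->3; new result 3 (unchanged).
  south.gen: re-examined; everything it read last time is the same (beta.gen unchanged, codegen.gen unchanged) — cache -3 kept, no run.
  alpha.gen: re-examined; everything it read last time is the same (codegen.gen unchanged, south.gen unchanged) — cache -3 kept, no run.

The important point: beta.gen recomputes to an identical value, and the output ends up unchanged.

Dirty set: alpha.gen, beta.gen, south.gen.
Run set: beta.gen (1 run).
Re-examined without running (cache reused): alpha.gen, south.gen.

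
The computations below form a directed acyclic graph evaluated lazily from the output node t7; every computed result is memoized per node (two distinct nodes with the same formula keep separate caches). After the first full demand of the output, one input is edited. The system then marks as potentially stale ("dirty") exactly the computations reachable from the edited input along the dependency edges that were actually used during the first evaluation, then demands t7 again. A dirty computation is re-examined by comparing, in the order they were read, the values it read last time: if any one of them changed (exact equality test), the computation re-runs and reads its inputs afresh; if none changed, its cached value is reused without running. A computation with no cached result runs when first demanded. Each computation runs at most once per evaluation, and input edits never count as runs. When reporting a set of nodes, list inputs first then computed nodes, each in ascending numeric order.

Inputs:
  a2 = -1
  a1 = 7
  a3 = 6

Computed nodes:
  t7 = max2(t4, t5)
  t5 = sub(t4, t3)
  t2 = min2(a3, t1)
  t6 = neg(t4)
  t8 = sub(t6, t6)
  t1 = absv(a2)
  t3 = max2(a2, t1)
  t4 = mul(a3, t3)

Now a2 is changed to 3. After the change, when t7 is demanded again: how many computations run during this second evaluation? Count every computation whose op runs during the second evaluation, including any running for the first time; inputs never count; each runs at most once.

First demand of the output computes:
  t1 = absv(-1) = 1
  t3 = max2(-1, 1) = 1
  t4 = mul(6, 1) = 6
  t5 = sub(6, 1) = 5
  t7 = max2(6, 5) = 6

After the edit, cleaning proceeds:
  t1: a read changed (a2 -1->3) — executes, giving 3.
  t3: a read changed (a2 -1->3; t1 1->3) — executes, giving 3.
  t4: a read changed (t3 1->3) — executes, giving 18.
  t5: a read changed (t4 6->18; t3 1->3) — executes, giving 15.
  t7: a read changed (t4 6->18; t5 5->15) — executes, giving 18.

5 computations run: t1, t3, t4, t5, t7.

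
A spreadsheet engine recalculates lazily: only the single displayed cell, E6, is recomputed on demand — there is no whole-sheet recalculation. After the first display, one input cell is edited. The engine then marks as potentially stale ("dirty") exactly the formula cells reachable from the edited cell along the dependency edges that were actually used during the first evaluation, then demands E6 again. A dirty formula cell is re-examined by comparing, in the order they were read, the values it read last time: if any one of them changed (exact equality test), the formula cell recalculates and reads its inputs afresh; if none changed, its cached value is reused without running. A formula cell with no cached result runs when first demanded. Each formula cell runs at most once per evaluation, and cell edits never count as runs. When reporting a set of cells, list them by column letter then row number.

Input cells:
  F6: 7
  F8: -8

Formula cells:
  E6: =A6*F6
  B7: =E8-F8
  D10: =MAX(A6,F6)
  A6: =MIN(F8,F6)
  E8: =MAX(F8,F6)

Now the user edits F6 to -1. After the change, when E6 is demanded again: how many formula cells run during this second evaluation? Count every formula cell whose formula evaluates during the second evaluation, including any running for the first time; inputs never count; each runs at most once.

First evaluation (everything demanded from the output):
  A6 = MIN(-8, 7) = -8
  E6 = -8 * 7 = -56

Propagation after the edit:
  A6: runs — F6 7->-1; result -8 (same value as before).
  E6: runs — F6 7->-1; result 8.

Formula cells that run: A6, E6 — 2 in total.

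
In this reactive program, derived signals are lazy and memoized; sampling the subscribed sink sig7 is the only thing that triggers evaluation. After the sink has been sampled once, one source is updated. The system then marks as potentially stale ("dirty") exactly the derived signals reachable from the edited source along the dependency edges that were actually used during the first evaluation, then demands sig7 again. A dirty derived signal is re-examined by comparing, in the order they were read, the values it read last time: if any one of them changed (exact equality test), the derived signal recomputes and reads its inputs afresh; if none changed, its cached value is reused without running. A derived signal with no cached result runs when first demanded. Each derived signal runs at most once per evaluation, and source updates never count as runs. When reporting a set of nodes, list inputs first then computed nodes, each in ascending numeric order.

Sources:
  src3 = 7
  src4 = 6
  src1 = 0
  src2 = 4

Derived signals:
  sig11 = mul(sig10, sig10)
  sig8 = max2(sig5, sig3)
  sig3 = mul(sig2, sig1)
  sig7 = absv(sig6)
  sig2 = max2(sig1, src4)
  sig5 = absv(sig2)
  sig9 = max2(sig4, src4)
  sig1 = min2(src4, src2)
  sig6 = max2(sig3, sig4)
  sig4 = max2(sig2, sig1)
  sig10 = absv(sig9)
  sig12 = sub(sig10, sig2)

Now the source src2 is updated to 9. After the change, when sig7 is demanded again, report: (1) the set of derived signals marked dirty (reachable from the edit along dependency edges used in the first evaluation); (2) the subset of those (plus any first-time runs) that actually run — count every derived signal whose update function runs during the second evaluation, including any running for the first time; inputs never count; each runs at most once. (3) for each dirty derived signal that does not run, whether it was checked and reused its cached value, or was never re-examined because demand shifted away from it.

First demand of the output computes:
  sig1 = min2(6, 4) = 4
  sig2 = max2(4, 6) = 6
  sig3 = mul(6, 4) = 24
  sig4 = max2(6, 4) = 6
  sig6 = max2(24, 6) = 24
  sig7 = absv(24) = 24

After the edit, cleaning proceeds:
  sig1: a read changed (src2 4->9) — executes, giving 6.
  sig2: a read changed (sig1 4->6) — executes, giving 6 — identical to its old value.
  sig3: a read changed (sig1 4->6) — executes, giving 36.
  sig4: a read changed (sig1 4->6) — executes, giving 6 — identical to its old value.
  sig6: a read changed (sig3 24->36) — executes, giving 36.
  sig7: a read changed (sig6 24->36) — executes, giving 36.

The edit dirties: sig1, sig2, sig3, sig4, sig6, sig7.
6 derived signals run: sig1, sig2, sig3, sig4, sig6, sig7.
No dirty derived signal escaped a run.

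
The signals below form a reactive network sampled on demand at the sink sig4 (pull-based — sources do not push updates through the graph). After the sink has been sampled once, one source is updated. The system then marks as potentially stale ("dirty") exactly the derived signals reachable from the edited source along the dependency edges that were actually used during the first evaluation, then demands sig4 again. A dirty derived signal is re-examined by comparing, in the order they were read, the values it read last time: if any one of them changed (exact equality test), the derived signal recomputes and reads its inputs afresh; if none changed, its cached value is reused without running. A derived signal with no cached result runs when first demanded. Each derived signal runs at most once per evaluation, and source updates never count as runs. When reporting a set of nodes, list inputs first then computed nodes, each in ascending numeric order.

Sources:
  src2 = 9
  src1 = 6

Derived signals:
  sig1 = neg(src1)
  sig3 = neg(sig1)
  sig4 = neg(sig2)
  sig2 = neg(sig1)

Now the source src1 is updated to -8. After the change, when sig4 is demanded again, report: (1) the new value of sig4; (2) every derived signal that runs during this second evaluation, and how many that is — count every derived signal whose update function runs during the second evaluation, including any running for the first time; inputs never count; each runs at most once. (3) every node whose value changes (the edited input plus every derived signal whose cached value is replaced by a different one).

sig4 now evaluates to 8.
Run set: sig1, sig2, sig4 (3 run).
Changed values: src1, sig1, sig2, sig4.

Initial pass — values computed on the first demand:
  sig1 = neg(6) = -6
  sig2 = neg(-6) = 6
  sig4 = neg(6) = -6

Second demand — change propagation:
  sig1: re-runs because src1 6->-8; new result 8.
  sig2: re-runs because sig1 -6->8; new result -8.
  sig4: re-runs because sig2 6->-8; new result 8.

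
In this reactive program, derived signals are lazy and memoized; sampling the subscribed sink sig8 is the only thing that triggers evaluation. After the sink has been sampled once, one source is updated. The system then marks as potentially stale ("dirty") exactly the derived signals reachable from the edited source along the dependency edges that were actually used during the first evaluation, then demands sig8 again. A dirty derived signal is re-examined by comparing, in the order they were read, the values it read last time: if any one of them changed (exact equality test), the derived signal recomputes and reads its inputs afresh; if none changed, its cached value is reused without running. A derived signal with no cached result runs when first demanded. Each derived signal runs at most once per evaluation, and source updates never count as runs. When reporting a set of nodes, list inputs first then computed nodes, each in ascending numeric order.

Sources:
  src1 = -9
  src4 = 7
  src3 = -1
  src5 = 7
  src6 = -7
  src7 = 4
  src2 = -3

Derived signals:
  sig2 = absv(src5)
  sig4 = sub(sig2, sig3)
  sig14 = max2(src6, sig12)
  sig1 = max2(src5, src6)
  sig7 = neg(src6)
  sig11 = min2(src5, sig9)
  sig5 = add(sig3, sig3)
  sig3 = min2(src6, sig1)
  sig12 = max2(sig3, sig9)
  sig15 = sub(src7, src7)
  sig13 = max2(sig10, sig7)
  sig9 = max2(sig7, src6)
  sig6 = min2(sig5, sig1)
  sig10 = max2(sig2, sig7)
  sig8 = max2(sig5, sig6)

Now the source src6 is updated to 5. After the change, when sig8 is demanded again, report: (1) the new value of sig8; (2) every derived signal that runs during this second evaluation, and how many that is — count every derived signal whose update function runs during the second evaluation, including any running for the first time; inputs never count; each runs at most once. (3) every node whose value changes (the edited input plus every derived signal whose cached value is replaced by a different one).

Demanding sig8 again yields 10.
5 derived signals run: sig1, sig3, sig5, sig6, sig8.
The nodes whose values change: src6, sig3, sig5, sig6, sig8.

First demand of the output computes:
  sig1 = max2(7, -7) = 7
  sig3 = min2(-7, 7) = -7
  sig5 = add(-7, -7) = -14
  sig6 = min2(-14, 7) = -14
  sig8 = max2(-14, -14) = -14

After the edit, cleaning proceeds:
  sig1: a read changed (src6 -7->5) — executes, giving 7 — identical to its old value.
  sig3: a read changed (src6 -7->5) — executes, giving 5.
  sig5: a read changed (sig3 -7->5; sig3 -7->5) — executes, giving 10.
  sig6: a read changed (sig5 -14->10) — executes, giving 7.
  sig8: a read changed (sig5 -14->10; sig6 -14->7) — executes, giving 10.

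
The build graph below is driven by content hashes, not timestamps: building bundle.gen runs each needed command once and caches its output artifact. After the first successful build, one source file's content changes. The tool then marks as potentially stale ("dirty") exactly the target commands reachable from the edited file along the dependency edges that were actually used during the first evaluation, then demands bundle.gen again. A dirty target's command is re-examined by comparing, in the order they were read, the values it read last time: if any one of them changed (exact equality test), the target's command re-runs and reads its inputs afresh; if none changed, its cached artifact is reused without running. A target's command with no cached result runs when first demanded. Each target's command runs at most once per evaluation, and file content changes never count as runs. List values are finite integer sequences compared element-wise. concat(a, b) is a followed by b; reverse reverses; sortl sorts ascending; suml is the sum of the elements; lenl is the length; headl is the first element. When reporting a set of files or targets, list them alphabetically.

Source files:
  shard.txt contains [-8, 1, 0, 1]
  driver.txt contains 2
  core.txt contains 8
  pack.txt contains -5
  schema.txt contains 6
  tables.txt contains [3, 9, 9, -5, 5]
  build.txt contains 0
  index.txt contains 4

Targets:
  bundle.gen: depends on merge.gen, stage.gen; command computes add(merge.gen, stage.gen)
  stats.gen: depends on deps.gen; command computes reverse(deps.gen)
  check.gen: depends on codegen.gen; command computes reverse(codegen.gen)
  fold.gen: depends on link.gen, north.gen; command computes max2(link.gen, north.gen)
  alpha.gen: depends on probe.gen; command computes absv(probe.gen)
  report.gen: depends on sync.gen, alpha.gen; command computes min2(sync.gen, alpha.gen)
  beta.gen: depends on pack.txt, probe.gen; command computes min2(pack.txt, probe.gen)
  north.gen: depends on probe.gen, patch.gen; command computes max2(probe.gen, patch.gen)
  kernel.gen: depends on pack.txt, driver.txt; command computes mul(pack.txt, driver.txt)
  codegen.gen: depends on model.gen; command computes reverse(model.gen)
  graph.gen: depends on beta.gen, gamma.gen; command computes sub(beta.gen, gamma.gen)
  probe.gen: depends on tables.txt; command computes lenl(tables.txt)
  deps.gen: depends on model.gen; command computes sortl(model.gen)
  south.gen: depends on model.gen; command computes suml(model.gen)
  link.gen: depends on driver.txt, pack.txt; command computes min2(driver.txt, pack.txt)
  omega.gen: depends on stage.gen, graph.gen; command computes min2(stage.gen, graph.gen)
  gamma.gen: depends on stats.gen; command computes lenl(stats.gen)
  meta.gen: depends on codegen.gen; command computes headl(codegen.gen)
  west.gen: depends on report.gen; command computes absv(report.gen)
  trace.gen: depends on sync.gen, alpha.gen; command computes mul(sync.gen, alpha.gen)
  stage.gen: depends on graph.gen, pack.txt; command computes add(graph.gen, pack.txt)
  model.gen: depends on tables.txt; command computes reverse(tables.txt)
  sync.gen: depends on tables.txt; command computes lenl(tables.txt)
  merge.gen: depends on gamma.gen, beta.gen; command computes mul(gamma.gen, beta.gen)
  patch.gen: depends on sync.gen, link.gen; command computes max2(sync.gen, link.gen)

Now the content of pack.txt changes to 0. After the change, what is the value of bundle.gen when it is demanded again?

bundle.gen now evaluates to -5.

Initial pass — values computed on the first demand:
  model.gen = reverse([3, 9, 9, -5, 5]) = [5, -5, 9, 9, 3]
  deps.gen = sortl([5, -5, 9, 9, 3]) = [-5, 3, 5, 9, 9]
  probe.gen = lenl([3, 9, 9, -5, 5]) = 5
  beta.gen = min2(-5, 5) = -5
  stats.gen = reverse([-5, 3, 5, 9, 9]) = [9, 9, 5, 3, -5]
  gamma.gen = lenl([9, 9, 5, 3, -5]) = 5
  graph.gen = sub(-5, 5) = -10
  merge.gen = mul(5, -5) = -25
  stage.gen = add(-10, -5) = -15
  bundle.gen = add(-25, -15) = -40

Second demand — change propagation:
  beta.gen: re-runs because pack.txt -5->0; new result 0.
  graph.gen: re-runs because beta.gen -5->0; new result -5.
  merge.gen: re-runs because beta.gen -5->0; new result 0.
  stage.gen: re-runs because graph.gen -10->-5; pack.txt -5->0; new result -5.
  bundle.gen: re-runs because merge.gen -25->0; stage.gen -15->-5; new result -5.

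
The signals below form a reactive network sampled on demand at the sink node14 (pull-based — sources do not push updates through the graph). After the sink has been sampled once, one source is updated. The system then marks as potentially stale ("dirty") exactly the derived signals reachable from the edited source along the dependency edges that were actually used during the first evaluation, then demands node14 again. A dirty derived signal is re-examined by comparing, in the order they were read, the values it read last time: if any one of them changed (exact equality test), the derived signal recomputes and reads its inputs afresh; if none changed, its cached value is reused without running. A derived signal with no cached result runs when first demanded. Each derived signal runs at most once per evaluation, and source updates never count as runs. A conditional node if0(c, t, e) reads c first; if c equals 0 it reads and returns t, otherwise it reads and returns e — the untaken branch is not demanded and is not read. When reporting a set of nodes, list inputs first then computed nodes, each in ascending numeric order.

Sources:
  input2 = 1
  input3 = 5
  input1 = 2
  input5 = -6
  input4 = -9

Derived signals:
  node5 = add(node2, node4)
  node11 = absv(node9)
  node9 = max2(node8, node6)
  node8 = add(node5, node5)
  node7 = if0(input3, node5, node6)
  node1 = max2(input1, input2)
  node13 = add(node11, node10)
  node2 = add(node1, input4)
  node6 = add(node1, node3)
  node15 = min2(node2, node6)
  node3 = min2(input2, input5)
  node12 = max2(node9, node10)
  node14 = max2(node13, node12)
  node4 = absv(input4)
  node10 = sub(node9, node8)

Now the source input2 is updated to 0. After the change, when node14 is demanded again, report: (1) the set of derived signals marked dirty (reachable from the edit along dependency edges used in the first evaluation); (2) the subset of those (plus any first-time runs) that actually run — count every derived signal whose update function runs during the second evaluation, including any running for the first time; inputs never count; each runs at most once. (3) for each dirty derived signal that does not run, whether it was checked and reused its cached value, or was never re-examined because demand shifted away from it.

Dirty set: node1, node2, node3, node5, node6, node8, node9, node10, node11, node12, node13, node14.
Run set: node1, node3 (2 run).
Re-examined without running (cache reused): node2, node5, node6, node8, node9, node10, node11, node12, node13, node14.
The important point: at node2 every value read last time is unchanged, so the dirty flag clears without a run.

Initial pass — values computed on the first demand:
  node1 = max2(2, 1) = 2
  node2 = add(2, -9) = -7
  node3 = min2(1, -6) = -6
  node4 = absv(-9) = 9
  node5 = add(-7, 9) = 2
  node6 = add(2, -6) = -4
  node8 = add(2, 2) = 4
  node9 = max2(4, -4) = 4
  node10 = sub(4, 4) = 0
  node11 = absv(4) = 4
  node12 = max2(4, 0) = 4
  node13 = add(4, 0) = 4
  node14 = max2(4, 4) = 4

Second demand — change propagation:
  node1: re-runs because input2 1->0; new result 2 (unchanged).
  node2: re-examined; everything it read last time is the same (node1 unchanged, input4 unchanged) — cache -7 kept, no run.
  node3: re-runs because input2 1->0; new result -6 (unchanged).
  node5: re-examined; everything it read last time is the same (node2 unchanged, node4 unchanged) — cache 2 kept, no run.
  node6: re-examined; everything it read last time is the same (node1 unchanged, node3 unchanged) — cache -4 kept, no run.
  node8: re-examined; everything it read last time is the same (node5 unchanged, node5 unchanged) — cache 4 kept, no run.
  node9: re-examined; everything it read last time is the same (node8 unchanged, node6 unchanged) — cache 4 kept, no run.
  node10: re-examined; everything it read last time is the same (node9 unchanged, node8 unchanged) — cache 0 kept, no run.
  node11: re-examined; everything it read last time is the same (node9 unchanged) — cache 4 kept, no run.
  node12: re-examined; everything it read last time is the same (node9 unchanged, node10 unchanged) — cache 4 kept, no run.
  node13: re-examined; everything it read last time is the same (node11 unchanged, node10 unchanged) — cache 4 kept, no run.
  node14: re-examined; everything it read last time is the same (node13 unchanged, node12 unchanged) — cache 4 kept, no run.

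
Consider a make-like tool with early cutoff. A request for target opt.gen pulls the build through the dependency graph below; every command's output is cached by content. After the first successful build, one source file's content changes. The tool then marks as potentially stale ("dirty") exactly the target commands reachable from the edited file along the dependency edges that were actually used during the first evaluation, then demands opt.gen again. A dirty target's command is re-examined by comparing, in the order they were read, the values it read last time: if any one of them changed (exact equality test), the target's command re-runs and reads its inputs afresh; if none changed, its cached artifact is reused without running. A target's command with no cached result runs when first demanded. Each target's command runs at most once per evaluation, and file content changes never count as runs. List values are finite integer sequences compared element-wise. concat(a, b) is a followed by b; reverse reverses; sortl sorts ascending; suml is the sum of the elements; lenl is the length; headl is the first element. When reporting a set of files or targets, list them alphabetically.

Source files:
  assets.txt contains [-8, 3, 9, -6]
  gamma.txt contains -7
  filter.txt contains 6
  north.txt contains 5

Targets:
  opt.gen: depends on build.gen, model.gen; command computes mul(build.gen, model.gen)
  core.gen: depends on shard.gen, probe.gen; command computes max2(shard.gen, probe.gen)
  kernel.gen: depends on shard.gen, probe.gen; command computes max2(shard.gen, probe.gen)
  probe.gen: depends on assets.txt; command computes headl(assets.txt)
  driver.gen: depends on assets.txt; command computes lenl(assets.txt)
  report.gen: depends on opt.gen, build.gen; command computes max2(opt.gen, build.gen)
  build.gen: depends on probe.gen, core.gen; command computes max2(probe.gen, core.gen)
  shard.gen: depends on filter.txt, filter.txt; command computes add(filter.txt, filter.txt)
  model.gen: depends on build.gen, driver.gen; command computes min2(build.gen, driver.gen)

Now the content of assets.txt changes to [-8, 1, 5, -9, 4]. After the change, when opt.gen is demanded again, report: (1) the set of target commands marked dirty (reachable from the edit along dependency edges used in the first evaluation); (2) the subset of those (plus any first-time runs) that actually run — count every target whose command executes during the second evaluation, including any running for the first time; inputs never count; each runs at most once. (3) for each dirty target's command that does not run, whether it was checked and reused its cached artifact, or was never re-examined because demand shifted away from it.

First demand of the output computes:
  driver.gen = lenl([-8, 3, 9, -6]) = 4
  probe.gen = headl([-8, 3, 9, -6]) = -8
  shard.gen = add(6, 6) = 12
  core.gen = max2(12, -8) = 12
  build.gen = max2(-8, 12) = 12
  model.gen = min2(12, 4) = 4
  opt.gen = mul(12, 4) = 48

After the edit, cleaning proceeds:
  driver.gen: a read changed (assets.txt [-8, 3, 9, -6]->[-8, 1, 5, -9, 4]) — executes, giving 5.
  probe.gen: a read changed (assets.txt [-8, 3, 9, -6]->[-8, 1, 5, -9, 4]) — executes, giving -8 — identical to its old value.
  core.gen: dirty, but its reads are unchanged (shard.gen unchanged, probe.gen unchanged); cached 12 stands.
  build.gen: dirty, but its reads are unchanged (probe.gen unchanged, core.gen unchanged); cached 12 stands.
  model.gen: a read changed (driver.gen 4->5) — executes, giving 5.
  opt.gen: a read changed (model.gen 4->5) — executes, giving 60.

Note where the cutoff bites: core.gen is checked, finds nothing changed, and keeps its cache.

The edit dirties: build.gen, core.gen, driver.gen, model.gen, opt.gen, probe.gen.
4 target commands run: driver.gen, model.gen, opt.gen, probe.gen.
Cache hits after checking: build.gen, core.gen.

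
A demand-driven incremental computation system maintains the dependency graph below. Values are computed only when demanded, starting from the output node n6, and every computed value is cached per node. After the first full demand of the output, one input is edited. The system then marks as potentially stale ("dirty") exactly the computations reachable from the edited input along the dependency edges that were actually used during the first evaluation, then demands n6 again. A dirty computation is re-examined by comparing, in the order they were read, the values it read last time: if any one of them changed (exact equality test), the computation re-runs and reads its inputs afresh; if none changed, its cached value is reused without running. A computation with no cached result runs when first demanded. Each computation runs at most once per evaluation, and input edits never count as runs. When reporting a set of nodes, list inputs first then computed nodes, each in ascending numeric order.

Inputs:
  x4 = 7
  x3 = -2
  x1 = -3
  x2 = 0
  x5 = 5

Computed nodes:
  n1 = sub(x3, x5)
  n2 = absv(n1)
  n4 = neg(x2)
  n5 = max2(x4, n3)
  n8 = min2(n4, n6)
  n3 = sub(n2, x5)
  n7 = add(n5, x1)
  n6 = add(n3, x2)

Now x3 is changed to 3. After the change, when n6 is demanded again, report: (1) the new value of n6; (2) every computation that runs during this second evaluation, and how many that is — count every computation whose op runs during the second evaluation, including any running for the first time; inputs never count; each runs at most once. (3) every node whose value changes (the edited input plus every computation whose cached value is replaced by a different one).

New value of n6: -3.
Computations that run: n1, n2, n3, n6 — 4 in total.
Values that change: x3, n1, n2, n3, n6.

First evaluation (everything demanded from the output):
  n1 = sub(-2, 5) = -7
  n2 = absv(-7) = 7
  n3 = sub(7, 5) = 2
  n6 = add(2, 0) = 2

Propagation after the edit:
  n1: runs — x3 -2->3; result -2.
  n2: runs — n1 -7->-2; result 2.
  n3: runs — n2 7->2; result -3.
  n6: runs — n3 2->-3; result -3.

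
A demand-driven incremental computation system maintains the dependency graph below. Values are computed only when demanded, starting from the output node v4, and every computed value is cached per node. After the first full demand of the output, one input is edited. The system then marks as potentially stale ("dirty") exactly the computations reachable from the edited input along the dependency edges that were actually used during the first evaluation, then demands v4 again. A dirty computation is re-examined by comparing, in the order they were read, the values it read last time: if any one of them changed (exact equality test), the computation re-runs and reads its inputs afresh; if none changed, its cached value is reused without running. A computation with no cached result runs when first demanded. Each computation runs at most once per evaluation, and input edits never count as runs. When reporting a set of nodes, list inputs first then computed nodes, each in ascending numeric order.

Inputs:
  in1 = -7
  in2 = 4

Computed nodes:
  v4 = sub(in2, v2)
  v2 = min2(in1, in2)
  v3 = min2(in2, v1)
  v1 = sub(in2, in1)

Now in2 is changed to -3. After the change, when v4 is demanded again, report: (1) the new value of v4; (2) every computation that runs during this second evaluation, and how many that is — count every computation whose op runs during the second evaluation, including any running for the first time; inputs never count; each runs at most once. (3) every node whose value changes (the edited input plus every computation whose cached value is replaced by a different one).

First evaluation (everything demanded from the output):
  v2 = min2(-7, 4) = -7
  v4 = sub(4, -7) = 11

Propagation after the edit:
  v2: runs — in2 4->-3; result -7 (same value as before).
  v4: runs — in2 4->-3; result 4.

New value of v4: 4.
Computations that run: v2, v4 — 2 in total.
Values that change: in2, v4.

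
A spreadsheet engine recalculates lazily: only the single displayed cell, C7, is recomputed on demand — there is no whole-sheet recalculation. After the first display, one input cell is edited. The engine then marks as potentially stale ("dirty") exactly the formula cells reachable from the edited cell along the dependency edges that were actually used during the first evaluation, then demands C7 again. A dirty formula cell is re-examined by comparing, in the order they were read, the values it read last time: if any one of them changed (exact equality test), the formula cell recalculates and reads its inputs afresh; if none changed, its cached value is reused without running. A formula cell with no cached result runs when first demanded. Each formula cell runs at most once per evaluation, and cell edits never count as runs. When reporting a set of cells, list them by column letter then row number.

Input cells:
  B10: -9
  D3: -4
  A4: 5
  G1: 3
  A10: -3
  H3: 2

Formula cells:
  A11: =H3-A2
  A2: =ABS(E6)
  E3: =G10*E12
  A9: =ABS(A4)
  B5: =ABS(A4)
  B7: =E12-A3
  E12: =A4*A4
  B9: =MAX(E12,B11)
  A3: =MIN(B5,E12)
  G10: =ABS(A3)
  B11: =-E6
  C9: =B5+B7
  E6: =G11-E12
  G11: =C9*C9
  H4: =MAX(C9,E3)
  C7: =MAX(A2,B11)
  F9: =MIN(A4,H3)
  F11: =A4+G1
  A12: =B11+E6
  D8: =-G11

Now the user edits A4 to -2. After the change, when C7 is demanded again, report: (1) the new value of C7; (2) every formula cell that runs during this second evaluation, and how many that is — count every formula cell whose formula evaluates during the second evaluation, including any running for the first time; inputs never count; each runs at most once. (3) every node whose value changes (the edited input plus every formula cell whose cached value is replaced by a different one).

First evaluation (everything demanded from the output):
  B5 = ABS(5) = 5
  E12 = 5 * 5 = 25
  A3 = MIN(5, 25) = 5
  B7 = 25 - 5 = 20
  C9 = 5 + 20 = 25
  G11 = 25 * 25 = 625
  E6 = 625 - 25 = 600
  A2 = ABS(600) = 600
  B11 = -(600) = -600
  C7 = MAX(600, -600) = 600

Propagation after the edit:
  B5: runs — A4 5->-2; result 2.
  E12: runs — A4 5->-2; A4 5->-2; result 4.
  A3: runs — B5 5->2; E12 25->4; result 2.
  B7: runs — E12 25->4; A3 5->2; result 2.
  C9: runs — B5 5->2; B7 20->2; result 4.
  G11: runs — C9 25->4; C9 25->4; result 16.
  E6: runs — G11 625->16; E12 25->4; result 12.
  A2: runs — E6 600->12; result 12.
  B11: runs — E6 600->12; result -12.
  C7: runs — A2 600->12; B11 -600->-12; result 12.

New value of C7: 12.
Formula cells that run: A2, A3, B5, B7, B11, C7, C9, E6, E12, G11 — 10 in total.
Values that change: A2, A3, A4, B5, B7, B11, C7, C9, E6, E12, G11.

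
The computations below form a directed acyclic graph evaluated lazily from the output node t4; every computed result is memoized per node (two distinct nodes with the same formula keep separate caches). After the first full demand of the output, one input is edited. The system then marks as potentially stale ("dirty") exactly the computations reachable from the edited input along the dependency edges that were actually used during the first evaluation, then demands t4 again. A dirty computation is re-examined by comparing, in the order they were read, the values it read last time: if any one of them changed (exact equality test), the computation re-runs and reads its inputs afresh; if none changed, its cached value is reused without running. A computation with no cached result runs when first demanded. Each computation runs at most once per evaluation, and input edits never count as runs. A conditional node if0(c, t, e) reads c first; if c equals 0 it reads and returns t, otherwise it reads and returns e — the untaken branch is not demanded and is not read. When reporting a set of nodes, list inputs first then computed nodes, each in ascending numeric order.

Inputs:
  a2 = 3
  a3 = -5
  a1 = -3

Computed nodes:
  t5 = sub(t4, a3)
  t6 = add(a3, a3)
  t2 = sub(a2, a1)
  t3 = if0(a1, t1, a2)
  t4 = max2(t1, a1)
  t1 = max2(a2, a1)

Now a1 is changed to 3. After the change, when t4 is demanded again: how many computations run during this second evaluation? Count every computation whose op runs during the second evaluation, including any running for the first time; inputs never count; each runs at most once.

First demand of the output computes:
  t1 = max2(3, -3) = 3
  t4 = max2(3, -3) = 3

After the edit, cleaning proceeds:
  t1: a read changed (a1 -3->3) — executes, giving 3 — identical to its old value.
  t4: a read changed (a1 -3->3) — executes, giving 3 — identical to its old value.

2 computations run: t1, t4.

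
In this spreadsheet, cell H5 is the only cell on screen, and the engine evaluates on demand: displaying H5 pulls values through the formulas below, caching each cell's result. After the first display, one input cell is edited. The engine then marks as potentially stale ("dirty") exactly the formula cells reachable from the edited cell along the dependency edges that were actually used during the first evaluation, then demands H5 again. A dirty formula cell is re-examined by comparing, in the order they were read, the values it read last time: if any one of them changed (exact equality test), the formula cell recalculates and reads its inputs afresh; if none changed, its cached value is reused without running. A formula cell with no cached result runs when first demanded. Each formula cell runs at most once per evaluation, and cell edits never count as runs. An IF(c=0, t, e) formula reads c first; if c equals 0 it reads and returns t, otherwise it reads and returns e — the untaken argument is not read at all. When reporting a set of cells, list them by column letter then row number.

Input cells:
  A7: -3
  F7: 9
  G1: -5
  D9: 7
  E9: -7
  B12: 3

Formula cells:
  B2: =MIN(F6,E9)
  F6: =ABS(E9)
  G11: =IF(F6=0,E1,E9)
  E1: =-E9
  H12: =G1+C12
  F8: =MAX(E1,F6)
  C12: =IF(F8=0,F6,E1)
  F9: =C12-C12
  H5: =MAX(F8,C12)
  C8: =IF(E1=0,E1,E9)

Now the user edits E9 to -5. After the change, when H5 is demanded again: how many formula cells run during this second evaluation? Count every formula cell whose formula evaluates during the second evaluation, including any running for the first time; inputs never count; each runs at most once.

Run set: C12, E1, F6, F8, H5 (5 run).

Initial pass — values computed on the first demand:
  E1 = -(-7) = 7
  F6 = ABS(-7) = 7
  F8 = MAX(7, 7) = 7
  C12 = IF(F8=0: F8=7 -> else branch E1) = 7
  H5 = MAX(7, 7) = 7

Second demand — change propagation:
  E1: re-runs because E9 -7->-5; new result 5.
  F6: re-runs because E9 -7->-5; new result 5.
  F8: re-runs because E1 7->5; F6 7->5; new result 5.
  C12: re-runs because F8 7->5; E1 7->5; new result 5.
  H5: re-runs because F8 7->5; C12 7->5; new result 5.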